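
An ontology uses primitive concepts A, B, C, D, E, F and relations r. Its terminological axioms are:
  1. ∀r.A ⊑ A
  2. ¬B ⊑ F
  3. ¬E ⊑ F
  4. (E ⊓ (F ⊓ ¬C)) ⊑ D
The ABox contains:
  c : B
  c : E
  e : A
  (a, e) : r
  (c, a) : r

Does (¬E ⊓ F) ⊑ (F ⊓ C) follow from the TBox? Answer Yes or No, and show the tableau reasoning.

No

1. (¬E ⊓ F) ⊑ (F ⊓ C)  ⇔  ((¬E ⊓ F) ⊓ (¬F ⊔ ¬C)) unsat w.r.t. T
   open: L(x₀) ⊇ {F, ¬C, ¬E, ∃r.¬A} (+ ∃-successors)
2. Hence (¬E ⊓ F) ⊑ (F ⊓ C): not entailed.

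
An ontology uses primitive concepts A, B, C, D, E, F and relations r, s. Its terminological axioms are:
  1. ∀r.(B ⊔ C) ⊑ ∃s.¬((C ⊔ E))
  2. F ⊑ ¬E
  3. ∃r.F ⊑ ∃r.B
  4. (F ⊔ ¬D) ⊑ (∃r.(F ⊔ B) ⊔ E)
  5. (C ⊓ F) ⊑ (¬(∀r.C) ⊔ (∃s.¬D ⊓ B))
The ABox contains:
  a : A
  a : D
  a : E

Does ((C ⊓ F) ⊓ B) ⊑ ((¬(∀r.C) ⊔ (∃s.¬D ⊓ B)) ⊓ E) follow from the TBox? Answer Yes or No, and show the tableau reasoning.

No

1. ((C ⊓ F) ⊓ B) ⊑ ((¬(∀r.C) ⊔ (∃s.¬D ⊓ B)) ⊓ E)  ⇔  (((C ⊓ F) ⊓ B) ⊓ ((∀r.C ⊓ (∀s.D ⊔ ¬B)) ⊔ ¬E)) unsat w.r.t. T
   apply at x₀: F⊑¬E; (C ⊓ F)⊑(¬(∀r.C) ⊔ (∃s.¬D ⊓ B))
   open: L(x₀) ⊇ {B, C, F, ¬E, ∀r.¬F, …} (+ ∃-successors)
2. Hence ((C ⊓ F) ⊓ B) ⊑ ((¬(∀r.C) ⊔ (∃s.¬D ⊓ B)) ⊓ E): not entailed.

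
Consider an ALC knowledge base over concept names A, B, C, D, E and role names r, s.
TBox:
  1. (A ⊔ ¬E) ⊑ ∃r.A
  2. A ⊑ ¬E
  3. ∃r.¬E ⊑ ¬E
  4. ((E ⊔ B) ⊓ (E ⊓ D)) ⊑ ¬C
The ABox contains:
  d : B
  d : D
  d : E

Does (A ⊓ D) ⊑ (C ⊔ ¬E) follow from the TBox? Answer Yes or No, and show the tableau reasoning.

Yes

1. (A ⊓ D) ⊑ (C ⊔ ¬E)  ⇔  ((A ⊓ D) ⊓ (¬C ⊓ E)) unsat w.r.t. T
   all branches close; clash {E, ¬E} at x₀
2. Hence (A ⊓ D) ⊑ (C ⊔ ¬E): entailed.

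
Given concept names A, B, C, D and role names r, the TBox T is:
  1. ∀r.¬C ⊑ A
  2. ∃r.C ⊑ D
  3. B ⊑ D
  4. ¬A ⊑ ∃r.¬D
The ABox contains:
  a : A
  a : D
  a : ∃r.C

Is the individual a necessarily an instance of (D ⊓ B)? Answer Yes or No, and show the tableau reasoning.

No

1. a : (D ⊓ B)?  L(a) = {A, D, ∃r.C} ∪ {(¬D ⊔ ¬B)}
   open: L(a) ⊇ {A, D, ¬B, ∃r.C} (+ ∃-successors) — a ∉ (D ⊓ B) possible
2. Hence a : (D ⊓ B): not entailed.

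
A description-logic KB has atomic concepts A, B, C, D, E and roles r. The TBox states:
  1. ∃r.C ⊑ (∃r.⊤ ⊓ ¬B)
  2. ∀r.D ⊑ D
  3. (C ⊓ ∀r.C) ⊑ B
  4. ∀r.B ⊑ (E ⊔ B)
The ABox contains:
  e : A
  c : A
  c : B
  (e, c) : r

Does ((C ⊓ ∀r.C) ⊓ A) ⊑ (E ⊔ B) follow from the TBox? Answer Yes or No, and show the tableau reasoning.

Yes

1. ((C ⊓ ∀r.C) ⊓ A) ⊑ (E ⊔ B)  ⇔  (((C ⊓ ∀r.C) ⊓ A) ⊓ (¬E ⊓ ¬B)) unsat w.r.t. T
   all branches close; clash {B, ¬B} at x₀
2. Hence ((C ⊓ ∀r.C) ⊓ A) ⊑ (E ⊔ B): entailed.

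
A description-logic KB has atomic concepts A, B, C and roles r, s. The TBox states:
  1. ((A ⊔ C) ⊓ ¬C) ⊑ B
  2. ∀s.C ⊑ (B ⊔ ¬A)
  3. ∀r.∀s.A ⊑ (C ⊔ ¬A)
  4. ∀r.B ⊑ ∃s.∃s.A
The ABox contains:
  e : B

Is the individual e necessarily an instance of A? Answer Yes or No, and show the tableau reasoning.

No

1. e : A?  L(e) = {B} ∪ {¬A}
   open: L(e) ⊇ {B, ¬A, ∃r.¬B, ∃r.∃s.¬A, ∃s.¬C} (+ ∃-successors) — e ∉ A possible
2. Hence e : A: not entailed.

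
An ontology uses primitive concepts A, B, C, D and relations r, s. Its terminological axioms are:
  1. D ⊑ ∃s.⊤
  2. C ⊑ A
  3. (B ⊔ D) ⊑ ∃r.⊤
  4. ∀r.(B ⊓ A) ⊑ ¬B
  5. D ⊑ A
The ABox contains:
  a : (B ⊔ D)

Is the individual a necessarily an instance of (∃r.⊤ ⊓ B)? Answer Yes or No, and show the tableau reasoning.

No

1. a : (∃r.⊤ ⊓ B)?  L(a) = {(B ⊔ D)} ∪ {(∀r.⊥ ⊔ ¬B)}
   apply at a: (B ⊔ D)⊑∃r.⊤
   open: L(a) ⊇ {A, D, ¬B, ¬C, ∃r.⊤, …} (+ ∃-successors) — a ∉ (∃r.⊤ ⊓ B) possible
2. Hence a : (∃r.⊤ ⊓ B): not entailed.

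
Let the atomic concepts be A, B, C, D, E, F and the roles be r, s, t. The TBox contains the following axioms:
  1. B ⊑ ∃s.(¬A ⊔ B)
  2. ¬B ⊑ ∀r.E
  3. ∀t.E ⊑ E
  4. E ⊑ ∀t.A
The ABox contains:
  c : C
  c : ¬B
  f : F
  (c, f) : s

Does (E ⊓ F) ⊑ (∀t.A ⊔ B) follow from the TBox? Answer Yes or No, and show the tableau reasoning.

1. (E ⊓ F) ⊑ (∀t.A ⊔ B)  ⇔  ((E ⊓ F) ⊓ (∃t.¬A ⊓ ¬B)) unsat w.r.t. T
   all branches close; clash {A, ¬A} at an ∃-successor
2. Hence (E ⊓ F) ⊑ (∀t.A ⊔ B): entailed.

Yes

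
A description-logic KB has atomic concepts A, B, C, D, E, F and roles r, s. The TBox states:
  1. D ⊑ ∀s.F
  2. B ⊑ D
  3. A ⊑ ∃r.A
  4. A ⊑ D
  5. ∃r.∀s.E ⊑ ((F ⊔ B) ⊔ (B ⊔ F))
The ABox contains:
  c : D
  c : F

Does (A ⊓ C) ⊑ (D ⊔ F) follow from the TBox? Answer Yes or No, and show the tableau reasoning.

1. (A ⊓ C) ⊑ (D ⊔ F)  ⇔  ((A ⊓ C) ⊓ (¬D ⊓ ¬F)) unsat w.r.t. T
   all branches close; clash {D, ¬D} at x₀
2. Hence (A ⊓ C) ⊑ (D ⊔ F): entailed.

Yes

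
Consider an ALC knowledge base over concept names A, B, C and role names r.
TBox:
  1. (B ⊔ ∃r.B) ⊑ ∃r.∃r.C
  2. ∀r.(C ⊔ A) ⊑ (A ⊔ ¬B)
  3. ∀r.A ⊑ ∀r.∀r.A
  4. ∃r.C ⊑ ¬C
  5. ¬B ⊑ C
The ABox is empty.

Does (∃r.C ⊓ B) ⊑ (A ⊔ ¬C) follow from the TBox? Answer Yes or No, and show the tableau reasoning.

Yes

1. (∃r.C ⊓ B) ⊑ (A ⊔ ¬C)  ⇔  ((∃r.C ⊓ B) ⊓ (¬A ⊓ C)) unsat w.r.t. T
   all branches close; clash {C, ¬C} at x₀
2. Hence (∃r.C ⊓ B) ⊑ (A ⊔ ¬C): entailed.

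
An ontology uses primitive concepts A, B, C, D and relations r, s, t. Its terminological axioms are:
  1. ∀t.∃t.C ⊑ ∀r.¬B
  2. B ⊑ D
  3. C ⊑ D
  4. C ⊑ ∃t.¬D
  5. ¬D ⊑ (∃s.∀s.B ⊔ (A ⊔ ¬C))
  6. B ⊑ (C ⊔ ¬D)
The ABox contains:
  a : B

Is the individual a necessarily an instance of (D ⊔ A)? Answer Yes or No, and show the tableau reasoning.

1. a : (D ⊔ A)?  L(a) = {B} ∪ {(¬D ⊓ ¬A)}
   clash {D, ¬D} at a — a ∈ (D ⊔ A)
2. Hence a : (D ⊔ A): entailed.

Yes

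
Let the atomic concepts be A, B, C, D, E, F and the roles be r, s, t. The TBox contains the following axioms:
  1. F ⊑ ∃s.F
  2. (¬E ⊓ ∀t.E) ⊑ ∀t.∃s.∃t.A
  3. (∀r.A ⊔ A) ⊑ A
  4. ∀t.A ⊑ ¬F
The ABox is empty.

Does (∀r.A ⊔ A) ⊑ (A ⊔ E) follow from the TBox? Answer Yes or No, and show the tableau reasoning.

Yes

1. (∀r.A ⊔ A) ⊑ (A ⊔ E)  ⇔  ((∀r.A ⊔ A) ⊓ (¬A ⊓ ¬E)) unsat w.r.t. T
   all branches close; clash {A, ¬A} at x₀
2. Hence (∀r.A ⊔ A) ⊑ (A ⊔ E): entailed.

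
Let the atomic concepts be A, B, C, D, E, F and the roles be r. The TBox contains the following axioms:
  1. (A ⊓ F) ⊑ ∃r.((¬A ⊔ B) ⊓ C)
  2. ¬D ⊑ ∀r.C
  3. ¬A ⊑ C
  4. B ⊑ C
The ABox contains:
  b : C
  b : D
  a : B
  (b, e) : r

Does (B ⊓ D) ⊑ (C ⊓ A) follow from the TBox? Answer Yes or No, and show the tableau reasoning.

No

1. (B ⊓ D) ⊑ (C ⊓ A)  ⇔  ((B ⊓ D) ⊓ (¬C ⊔ ¬A)) unsat w.r.t. T
   apply at x₀: B⊑C
   open: L(x₀) ⊇ {B, C, D, ¬A}
2. Hence (B ⊓ D) ⊑ (C ⊓ A): not entailed.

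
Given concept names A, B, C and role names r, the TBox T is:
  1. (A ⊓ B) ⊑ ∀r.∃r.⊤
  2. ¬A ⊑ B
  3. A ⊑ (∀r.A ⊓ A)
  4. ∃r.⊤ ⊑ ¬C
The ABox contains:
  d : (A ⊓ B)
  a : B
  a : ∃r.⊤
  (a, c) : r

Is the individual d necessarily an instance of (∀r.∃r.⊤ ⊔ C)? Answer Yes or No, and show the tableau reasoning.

Yes

1. d : (∀r.∃r.⊤ ⊔ C)?  L(d) = {(A ⊓ B)} ∪ {(∃r.∀r.⊥ ⊓ ¬C)}
   clash ⊥ at an ∃-successor — d ∈ (∀r.∃r.⊤ ⊔ C)
2. Hence d : (∀r.∃r.⊤ ⊔ C): entailed.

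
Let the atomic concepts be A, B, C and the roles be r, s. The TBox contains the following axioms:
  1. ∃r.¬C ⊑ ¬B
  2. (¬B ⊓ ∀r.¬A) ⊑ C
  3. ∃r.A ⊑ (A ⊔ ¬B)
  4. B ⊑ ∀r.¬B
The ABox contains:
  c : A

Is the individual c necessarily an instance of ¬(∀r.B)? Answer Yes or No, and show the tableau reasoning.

1. c : ¬(∀r.B)?  L(c) = {A} ∪ {∀r.B}
   open: L(c) ⊇ {A, B, ∀r.B, ∀r.C, ∀r.¬A, …} — c ∉ ¬(∀r.B) possible
2. Hence c : ¬(∀r.B): not entailed.

No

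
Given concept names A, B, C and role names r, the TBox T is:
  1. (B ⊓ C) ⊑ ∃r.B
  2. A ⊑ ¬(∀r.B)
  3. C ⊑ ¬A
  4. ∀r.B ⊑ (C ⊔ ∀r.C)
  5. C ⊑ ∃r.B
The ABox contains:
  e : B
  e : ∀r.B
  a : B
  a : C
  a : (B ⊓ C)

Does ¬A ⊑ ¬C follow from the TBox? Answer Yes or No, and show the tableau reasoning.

1. ¬A ⊑ ¬C  ⇔  (¬A ⊓ C) unsat w.r.t. T
   apply at x₀: C⊑∃r.B
   open: L(x₀) ⊇ {C, ¬A, ∃r.B, ∃r.¬B} (+ ∃-successors)
2. Hence ¬A ⊑ ¬C: not entailed.

No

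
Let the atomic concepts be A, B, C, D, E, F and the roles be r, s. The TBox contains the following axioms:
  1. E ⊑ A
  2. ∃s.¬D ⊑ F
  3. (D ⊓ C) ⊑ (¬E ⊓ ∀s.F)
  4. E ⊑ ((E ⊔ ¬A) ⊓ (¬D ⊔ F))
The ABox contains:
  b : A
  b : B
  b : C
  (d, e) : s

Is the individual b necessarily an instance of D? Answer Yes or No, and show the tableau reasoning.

No

1. b : D?  L(b) = {A, B, C} ∪ {¬D}
   open: L(b) ⊇ {A, B, C, ¬D, ¬E, …} — b ∉ D possible
2. Hence b : D: not entailed.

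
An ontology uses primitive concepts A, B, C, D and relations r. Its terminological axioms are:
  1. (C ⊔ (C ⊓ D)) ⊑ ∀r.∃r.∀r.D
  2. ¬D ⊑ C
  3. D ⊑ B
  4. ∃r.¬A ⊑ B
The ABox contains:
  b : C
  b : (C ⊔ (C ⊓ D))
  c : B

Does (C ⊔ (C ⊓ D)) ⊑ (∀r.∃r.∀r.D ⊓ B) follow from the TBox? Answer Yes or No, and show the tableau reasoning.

1. (C ⊔ (C ⊓ D)) ⊑ (∀r.∃r.∀r.D ⊓ B)  ⇔  ((C ⊔ (C ⊓ D)) ⊓ (∃r.∀r.∃r.¬D ⊔ ¬B)) unsat w.r.t. T
   apply at x₀: (C ⊔ (C ⊓ D))⊑∀r.∃r.∀r.D
   open: L(x₀) ⊇ {C, ¬B, ¬D, ∀r.A, ∀r.∃r.∀r.D}
2. Hence (C ⊔ (C ⊓ D)) ⊑ (∀r.∃r.∀r.D ⊓ B): not entailed.

No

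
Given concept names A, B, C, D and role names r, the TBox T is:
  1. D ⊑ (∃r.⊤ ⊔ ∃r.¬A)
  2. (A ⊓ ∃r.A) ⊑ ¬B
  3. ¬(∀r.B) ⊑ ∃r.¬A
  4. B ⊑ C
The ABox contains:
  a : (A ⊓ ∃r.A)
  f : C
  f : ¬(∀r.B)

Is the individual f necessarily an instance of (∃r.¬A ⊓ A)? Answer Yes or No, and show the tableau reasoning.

No

1. f : (∃r.¬A ⊓ A)?  L(f) = {C, ¬(∀r.B)} ∪ {(∀r.A ⊔ ¬A)}
   apply at f: ¬(∀r.B)⊑∃r.¬A
   open: L(f) ⊇ {C, ¬A, ¬D, ∃r.¬A, ∃r.¬B} (+ ∃-successors) — f ∉ (∃r.¬A ⊓ A) possible
2. Hence f : (∃r.¬A ⊓ A): not entailed.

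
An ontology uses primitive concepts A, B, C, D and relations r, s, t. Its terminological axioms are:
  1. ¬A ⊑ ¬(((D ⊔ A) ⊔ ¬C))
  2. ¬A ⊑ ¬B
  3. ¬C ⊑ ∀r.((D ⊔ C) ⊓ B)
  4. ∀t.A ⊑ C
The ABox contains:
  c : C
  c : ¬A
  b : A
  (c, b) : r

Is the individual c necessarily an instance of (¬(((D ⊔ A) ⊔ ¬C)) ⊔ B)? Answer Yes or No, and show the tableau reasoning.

Yes

1. c : (¬(((D ⊔ A) ⊔ ¬C)) ⊔ B)?  L(c) = {C, ¬A} ∪ {(((D ⊔ A) ⊔ ¬C) ⊓ ¬B)}
   clash {C, ¬C} at c — c ∈ (¬(((D ⊔ A) ⊔ ¬C)) ⊔ B)
2. Hence c : (¬(((D ⊔ A) ⊔ ¬C)) ⊔ B): entailed.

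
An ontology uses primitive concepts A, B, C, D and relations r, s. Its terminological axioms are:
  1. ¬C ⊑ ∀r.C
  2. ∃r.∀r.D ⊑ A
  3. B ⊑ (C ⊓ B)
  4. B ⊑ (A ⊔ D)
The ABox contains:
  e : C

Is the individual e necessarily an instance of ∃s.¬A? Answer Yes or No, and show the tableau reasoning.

No

1. e : ∃s.¬A?  L(e) = {C} ∪ {∀s.A}
   open: L(e) ⊇ {C, ¬B, ∀r.∃r.¬D, ∀s.A} — e ∉ ∃s.¬A possible
2. Hence e : ∃s.¬A: not entailed.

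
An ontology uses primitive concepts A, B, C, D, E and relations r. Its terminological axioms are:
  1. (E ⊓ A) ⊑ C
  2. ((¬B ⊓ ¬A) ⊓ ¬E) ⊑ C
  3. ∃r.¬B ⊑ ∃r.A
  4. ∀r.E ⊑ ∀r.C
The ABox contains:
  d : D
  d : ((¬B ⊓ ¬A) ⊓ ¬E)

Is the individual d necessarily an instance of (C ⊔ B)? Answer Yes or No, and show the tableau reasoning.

1. d : (C ⊔ B)?  L(d) = {D, ((¬B ⊓ ¬A) ⊓ ¬E)} ∪ {(¬C ⊓ ¬B)}
   clash {C, ¬C} at d — d ∈ (C ⊔ B)
2. Hence d : (C ⊔ B): entailed.

Yes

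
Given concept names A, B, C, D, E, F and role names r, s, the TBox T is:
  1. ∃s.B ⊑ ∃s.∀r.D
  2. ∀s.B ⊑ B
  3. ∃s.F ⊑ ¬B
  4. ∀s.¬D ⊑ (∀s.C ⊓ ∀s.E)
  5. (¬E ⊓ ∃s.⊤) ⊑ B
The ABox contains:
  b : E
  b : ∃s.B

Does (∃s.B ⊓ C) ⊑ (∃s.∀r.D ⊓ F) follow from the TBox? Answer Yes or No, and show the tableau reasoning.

1. (∃s.B ⊓ C) ⊑ (∃s.∀r.D ⊓ F)  ⇔  ((∃s.B ⊓ C) ⊓ (∀s.∃r.¬D ⊔ ¬F)) unsat w.r.t. T
   apply at x₀: ∃s.B⊑∃s.∀r.D
   open: L(x₀) ⊇ {C, E, ¬F, ∀s.¬F, ∃s.B, …} (+ ∃-successors)
2. Hence (∃s.B ⊓ C) ⊑ (∃s.∀r.D ⊓ F): not entailed.

No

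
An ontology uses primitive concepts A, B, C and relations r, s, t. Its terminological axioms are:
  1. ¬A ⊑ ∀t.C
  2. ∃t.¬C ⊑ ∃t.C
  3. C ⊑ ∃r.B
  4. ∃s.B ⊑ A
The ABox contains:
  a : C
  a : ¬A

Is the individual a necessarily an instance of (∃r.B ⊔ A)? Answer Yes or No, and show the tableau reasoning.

Yes

1. a : (∃r.B ⊔ A)?  L(a) = {C, ¬A} ∪ {(∀r.¬B ⊓ ¬A)}
   clash {A, ¬A} at a — a ∈ (∃r.B ⊔ A)
2. Hence a : (∃r.B ⊔ A): entailed.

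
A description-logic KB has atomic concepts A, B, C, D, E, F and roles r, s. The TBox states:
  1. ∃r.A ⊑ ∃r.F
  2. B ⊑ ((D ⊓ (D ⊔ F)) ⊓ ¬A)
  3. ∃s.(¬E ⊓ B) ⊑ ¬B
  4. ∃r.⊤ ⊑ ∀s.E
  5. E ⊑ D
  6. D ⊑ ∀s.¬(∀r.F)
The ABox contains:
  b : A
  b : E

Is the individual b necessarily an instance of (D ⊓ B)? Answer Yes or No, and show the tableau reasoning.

No

1. b : (D ⊓ B)?  L(b) = {A, E} ∪ {(¬D ⊔ ¬B)}
   apply at b: E⊑D
   open: L(b) ⊇ {A, D, E, ¬B, ∀r.¬A, …} — b ∉ (D ⊓ B) possible
2. Hence b : (D ⊓ B): not entailed.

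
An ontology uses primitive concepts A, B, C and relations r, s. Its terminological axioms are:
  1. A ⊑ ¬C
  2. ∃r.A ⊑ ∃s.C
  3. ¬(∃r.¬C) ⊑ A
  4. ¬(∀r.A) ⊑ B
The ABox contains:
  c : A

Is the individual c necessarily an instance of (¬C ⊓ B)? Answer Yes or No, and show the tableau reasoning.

No

1. c : (¬C ⊓ B)?  L(c) = {A} ∪ {(C ⊔ ¬B)}
   apply at c: A⊑¬C
   open: L(c) ⊇ {A, ¬B, ¬C, ∀r.A, ∀r.¬A} — c ∉ (¬C ⊓ B) possible
2. Hence c : (¬C ⊓ B): not entailed.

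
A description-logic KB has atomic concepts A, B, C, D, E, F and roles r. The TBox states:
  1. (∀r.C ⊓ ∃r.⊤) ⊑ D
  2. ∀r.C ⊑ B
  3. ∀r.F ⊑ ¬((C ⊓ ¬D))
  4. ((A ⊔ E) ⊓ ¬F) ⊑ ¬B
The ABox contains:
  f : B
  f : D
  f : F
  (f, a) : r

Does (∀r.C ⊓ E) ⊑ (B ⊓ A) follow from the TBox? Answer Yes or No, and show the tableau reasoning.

1. (∀r.C ⊓ E) ⊑ (B ⊓ A)  ⇔  ((∀r.C ⊓ E) ⊓ (¬B ⊔ ¬A)) unsat w.r.t. T
   apply at x₀: ∀r.C⊑B
   open: L(x₀) ⊇ {B, D, E, F, ¬A, …} (+ ∃-successors)
2. Hence (∀r.C ⊓ E) ⊑ (B ⊓ A): not entailed.

No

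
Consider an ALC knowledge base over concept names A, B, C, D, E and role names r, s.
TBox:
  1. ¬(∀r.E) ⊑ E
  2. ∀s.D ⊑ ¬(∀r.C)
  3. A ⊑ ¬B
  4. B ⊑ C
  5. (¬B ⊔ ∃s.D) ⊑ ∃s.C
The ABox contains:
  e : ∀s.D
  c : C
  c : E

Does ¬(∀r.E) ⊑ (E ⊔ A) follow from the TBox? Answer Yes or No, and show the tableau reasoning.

1. ¬(∀r.E) ⊑ (E ⊔ A)  ⇔  (∃r.¬E ⊓ (¬E ⊓ ¬A)) unsat w.r.t. T
   all branches close; clash {E, ¬E} at x₀
2. Hence ¬(∀r.E) ⊑ (E ⊔ A): entailed.

Yes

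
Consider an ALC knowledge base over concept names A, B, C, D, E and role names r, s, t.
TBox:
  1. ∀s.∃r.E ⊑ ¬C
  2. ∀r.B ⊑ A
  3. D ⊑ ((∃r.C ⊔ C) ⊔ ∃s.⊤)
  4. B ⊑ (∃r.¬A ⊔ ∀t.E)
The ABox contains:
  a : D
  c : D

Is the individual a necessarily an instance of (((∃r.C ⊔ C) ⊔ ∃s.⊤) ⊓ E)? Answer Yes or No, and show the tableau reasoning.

1. a : (((∃r.C ⊔ C) ⊔ ∃s.⊤) ⊓ E)?  L(a) = {D} ∪ {(((∀r.¬C ⊓ ¬C) ⊓ ∀s.⊥) ⊔ ¬E)}
   apply at a: D⊑((∃r.C ⊔ C) ⊔ ∃s.⊤)
   open: L(a) ⊇ {D, ¬B, ¬E, ∃r.C, ∃r.¬B, …} (+ ∃-successors) — a ∉ (((∃r.C ⊔ C) ⊔ ∃s.⊤) ⊓ E) possible
2. Hence a : (((∃r.C ⊔ C) ⊔ ∃s.⊤) ⊓ E): not entailed.

No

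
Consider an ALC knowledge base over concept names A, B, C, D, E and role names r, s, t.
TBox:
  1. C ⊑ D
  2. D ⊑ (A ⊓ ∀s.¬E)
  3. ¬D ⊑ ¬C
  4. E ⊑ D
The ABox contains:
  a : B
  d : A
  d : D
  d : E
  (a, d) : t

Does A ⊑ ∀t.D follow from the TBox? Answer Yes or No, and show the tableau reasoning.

1. A ⊑ ∀t.D  ⇔  (A ⊓ ∃t.¬D) unsat w.r.t. T
   open: L(x₀) ⊇ {A, D, ∀s.¬E, ∃t.¬D} (+ ∃-successors)
2. Hence A ⊑ ∀t.D: not entailed.

No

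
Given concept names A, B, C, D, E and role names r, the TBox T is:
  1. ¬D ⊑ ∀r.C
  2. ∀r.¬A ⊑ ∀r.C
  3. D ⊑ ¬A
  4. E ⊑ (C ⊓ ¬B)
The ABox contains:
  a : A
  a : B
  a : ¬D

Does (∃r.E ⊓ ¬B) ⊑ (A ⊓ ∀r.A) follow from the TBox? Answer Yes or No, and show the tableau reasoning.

1. (∃r.E ⊓ ¬B) ⊑ (A ⊓ ∀r.A)  ⇔  ((∃r.E ⊓ ¬B) ⊓ (¬A ⊔ ∃r.¬A)) unsat w.r.t. T
   open: L(x₀) ⊇ {D, ¬A, ¬B, ¬E, ∃r.A, …} (+ ∃-successors)
2. Hence (∃r.E ⊓ ¬B) ⊑ (A ⊓ ∀r.A): not entailed.

No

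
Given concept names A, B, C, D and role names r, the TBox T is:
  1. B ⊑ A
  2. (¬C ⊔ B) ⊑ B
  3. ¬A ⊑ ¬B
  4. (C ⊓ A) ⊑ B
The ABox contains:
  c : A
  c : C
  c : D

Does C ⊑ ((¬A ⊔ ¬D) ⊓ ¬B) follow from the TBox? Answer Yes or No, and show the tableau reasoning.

1. C ⊑ ((¬A ⊔ ¬D) ⊓ ¬B)  ⇔  (C ⊓ ((A ⊓ D) ⊔ B)) unsat w.r.t. T
   open: L(x₀) ⊇ {A, B, C, D}
2. Hence C ⊑ ((¬A ⊔ ¬D) ⊓ ¬B): not entailed.

No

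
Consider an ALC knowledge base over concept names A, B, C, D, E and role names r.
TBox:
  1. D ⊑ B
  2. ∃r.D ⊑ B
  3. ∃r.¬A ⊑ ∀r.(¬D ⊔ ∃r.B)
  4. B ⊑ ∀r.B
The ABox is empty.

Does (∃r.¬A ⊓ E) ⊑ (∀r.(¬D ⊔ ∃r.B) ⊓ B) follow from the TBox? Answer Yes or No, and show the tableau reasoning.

No

1. (∃r.¬A ⊓ E) ⊑ (∀r.(¬D ⊔ ∃r.B) ⊓ B)  ⇔  ((∃r.¬A ⊓ E) ⊓ (∃r.(D ⊓ ∀r.¬B) ⊔ ¬B)) unsat w.r.t. T
   apply at x₀: ∃r.¬A⊑∀r.(¬D ⊔ ∃r.B)
   open: L(x₀) ⊇ {E, ¬B, ¬D, ∀r.(¬D ⊔ ∃r.B), ∀r.¬D, …} (+ ∃-successors)
2. Hence (∃r.¬A ⊓ E) ⊑ (∀r.(¬D ⊔ ∃r.B) ⊓ B): not entailed.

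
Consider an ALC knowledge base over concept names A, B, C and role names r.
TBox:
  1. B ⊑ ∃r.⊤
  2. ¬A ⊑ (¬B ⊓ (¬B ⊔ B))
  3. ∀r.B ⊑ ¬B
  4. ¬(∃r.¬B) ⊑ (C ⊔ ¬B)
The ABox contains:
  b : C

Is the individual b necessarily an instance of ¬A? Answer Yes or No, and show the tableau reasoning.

No

1. b : ¬A?  L(b) = {C} ∪ {A}
   open: L(b) ⊇ {A, C, ¬B, ∃r.¬B} (+ ∃-successors) — b ∉ ¬A possible
2. Hence b : ¬A: not entailed.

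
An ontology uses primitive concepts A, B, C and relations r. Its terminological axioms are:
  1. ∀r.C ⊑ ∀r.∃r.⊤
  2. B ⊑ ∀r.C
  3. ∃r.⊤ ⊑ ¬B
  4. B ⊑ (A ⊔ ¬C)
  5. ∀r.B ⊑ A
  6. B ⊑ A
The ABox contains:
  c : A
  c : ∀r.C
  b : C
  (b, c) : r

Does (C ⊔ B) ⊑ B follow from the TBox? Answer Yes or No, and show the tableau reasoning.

1. (C ⊔ B) ⊑ B  ⇔  ((C ⊔ B) ⊓ ¬B) unsat w.r.t. T
   open: L(x₀) ⊇ {C, ¬B, ∃r.¬B, ∃r.¬C} (+ ∃-successors)
2. Hence (C ⊔ B) ⊑ B: not entailed.

No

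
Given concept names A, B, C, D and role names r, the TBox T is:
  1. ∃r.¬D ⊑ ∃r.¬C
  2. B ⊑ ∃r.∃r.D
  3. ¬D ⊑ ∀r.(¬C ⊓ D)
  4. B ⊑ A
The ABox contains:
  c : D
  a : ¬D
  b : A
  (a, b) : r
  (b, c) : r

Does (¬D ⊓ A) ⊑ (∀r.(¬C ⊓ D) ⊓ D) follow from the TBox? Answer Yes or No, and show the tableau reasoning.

No

1. (¬D ⊓ A) ⊑ (∀r.(¬C ⊓ D) ⊓ D)  ⇔  ((¬D ⊓ A) ⊓ (∃r.(C ⊔ ¬D) ⊔ ¬D)) unsat w.r.t. T
   apply at x₀: ¬D⊑∀r.(¬C ⊓ D)
   open: L(x₀) ⊇ {A, ¬B, ¬D, ∀r.(¬C ⊓ D), ∀r.D}
2. Hence (¬D ⊓ A) ⊑ (∀r.(¬C ⊓ D) ⊓ D): not entailed.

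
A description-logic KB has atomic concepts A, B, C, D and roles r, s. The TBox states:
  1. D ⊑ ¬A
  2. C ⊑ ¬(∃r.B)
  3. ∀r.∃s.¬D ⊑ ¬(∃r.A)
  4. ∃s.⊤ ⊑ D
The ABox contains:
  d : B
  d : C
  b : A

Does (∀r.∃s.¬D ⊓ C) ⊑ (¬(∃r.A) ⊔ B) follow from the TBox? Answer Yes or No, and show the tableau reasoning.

1. (∀r.∃s.¬D ⊓ C) ⊑ (¬(∃r.A) ⊔ B)  ⇔  ((∀r.∃s.¬D ⊓ C) ⊓ (∃r.A ⊓ ¬B)) unsat w.r.t. T
   all branches close; clash {A, ¬A} at an ∃-successor
2. Hence (∀r.∃s.¬D ⊓ C) ⊑ (¬(∃r.A) ⊔ B): entailed.

Yes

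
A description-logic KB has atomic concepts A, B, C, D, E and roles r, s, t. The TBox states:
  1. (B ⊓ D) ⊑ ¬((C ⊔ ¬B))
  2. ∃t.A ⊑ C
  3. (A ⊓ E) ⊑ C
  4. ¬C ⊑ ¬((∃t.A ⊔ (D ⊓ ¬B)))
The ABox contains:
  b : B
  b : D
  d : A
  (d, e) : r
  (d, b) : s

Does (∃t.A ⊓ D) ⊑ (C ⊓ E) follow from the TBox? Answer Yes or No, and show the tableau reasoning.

No

1. (∃t.A ⊓ D) ⊑ (C ⊓ E)  ⇔  ((∃t.A ⊓ D) ⊓ (¬C ⊔ ¬E)) unsat w.r.t. T
   apply at x₀: ∃t.A⊑C
   open: L(x₀) ⊇ {C, D, ¬B, ¬E, ∃t.A} (+ ∃-successors)
2. Hence (∃t.A ⊓ D) ⊑ (C ⊓ E): not entailed.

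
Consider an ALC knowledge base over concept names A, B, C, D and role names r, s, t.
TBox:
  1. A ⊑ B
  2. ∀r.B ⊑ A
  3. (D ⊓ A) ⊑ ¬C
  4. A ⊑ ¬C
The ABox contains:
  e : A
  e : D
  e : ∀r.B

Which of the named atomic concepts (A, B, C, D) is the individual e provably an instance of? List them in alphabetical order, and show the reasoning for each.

{A, B, D}

1. e : A?  L(e) = {A, D, ∀r.B} ∪ {¬A}
   clash {A, ¬A} at e — e ∈ A
2. e : B?  L(e) = {A, D, ∀r.B} ∪ {¬B}
   clash {B, ¬B} at e — e ∈ B
3. e : C?  L(e) = {A, D, ∀r.B} ∪ {¬C}
   apply at e: A⊑B
   open: L(e) ⊇ {A, B, D, ¬C, ∀r.B} — e ∉ C possible
4. e : D?  L(e) = {A, D, ∀r.B} ∪ {¬D}
   clash {D, ¬D} at e — e ∈ D
5. Entailed for e: {A, B, D}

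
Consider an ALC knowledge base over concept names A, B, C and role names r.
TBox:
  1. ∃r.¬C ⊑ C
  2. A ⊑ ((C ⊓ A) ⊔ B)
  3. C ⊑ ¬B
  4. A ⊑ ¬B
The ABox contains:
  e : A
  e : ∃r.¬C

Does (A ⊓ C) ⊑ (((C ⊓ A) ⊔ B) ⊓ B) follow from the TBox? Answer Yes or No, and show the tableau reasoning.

1. (A ⊓ C) ⊑ (((C ⊓ A) ⊔ B) ⊓ B)  ⇔  ((A ⊓ C) ⊓ (((¬C ⊔ ¬A) ⊓ ¬B) ⊔ ¬B)) unsat w.r.t. T
   apply at x₀: A⊑((C ⊓ A) ⊔ B); C⊑¬B; A⊑¬B
   open: L(x₀) ⊇ {A, C, ¬B}
2. Hence (A ⊓ C) ⊑ (((C ⊓ A) ⊔ B) ⊓ B): not entailed.

No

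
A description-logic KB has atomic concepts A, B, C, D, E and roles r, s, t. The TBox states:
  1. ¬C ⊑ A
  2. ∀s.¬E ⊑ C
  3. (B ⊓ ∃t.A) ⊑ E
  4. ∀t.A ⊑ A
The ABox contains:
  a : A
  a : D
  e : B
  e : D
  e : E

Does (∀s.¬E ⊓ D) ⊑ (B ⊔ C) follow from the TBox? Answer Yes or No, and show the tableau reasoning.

1. (∀s.¬E ⊓ D) ⊑ (B ⊔ C)  ⇔  ((∀s.¬E ⊓ D) ⊓ (¬B ⊓ ¬C)) unsat w.r.t. T
   all branches close; clash {C, ¬C} at x₀
2. Hence (∀s.¬E ⊓ D) ⊑ (B ⊔ C): entailed.

Yes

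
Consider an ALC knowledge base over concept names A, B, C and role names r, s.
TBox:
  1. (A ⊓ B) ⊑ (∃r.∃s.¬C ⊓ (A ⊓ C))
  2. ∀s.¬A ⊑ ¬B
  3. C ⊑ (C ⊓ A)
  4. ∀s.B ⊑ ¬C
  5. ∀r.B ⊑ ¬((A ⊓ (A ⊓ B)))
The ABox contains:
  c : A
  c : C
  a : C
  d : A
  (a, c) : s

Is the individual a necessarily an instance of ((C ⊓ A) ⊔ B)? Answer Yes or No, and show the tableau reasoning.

1. a : ((C ⊓ A) ⊔ B)?  L(a) = {C} ∪ {((¬C ⊔ ¬A) ⊓ ¬B)}
   clash {A, ¬A} at a — a ∈ ((C ⊓ A) ⊔ B)
2. Hence a : ((C ⊓ A) ⊔ B): entailed.

Yes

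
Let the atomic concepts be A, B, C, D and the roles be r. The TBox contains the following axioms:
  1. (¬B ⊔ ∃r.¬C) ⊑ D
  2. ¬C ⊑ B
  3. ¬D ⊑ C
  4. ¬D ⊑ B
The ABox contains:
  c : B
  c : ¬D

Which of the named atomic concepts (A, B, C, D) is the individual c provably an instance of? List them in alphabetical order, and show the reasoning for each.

1. c : A?  L(c) = {B, ¬D} ∪ {¬A}
   apply at c: ¬D⊑C
   open: L(c) ⊇ {B, C, ¬A, ¬D, ∀r.C} — c ∉ A possible
2. c : B?  L(c) = {B, ¬D} ∪ {¬B}
   clash {B, ¬B} at c — c ∈ B
3. c : C?  L(c) = {B, ¬D} ∪ {¬C}
   clash {C, ¬C} at c — c ∈ C
4. c : D?  L(c) = {B, ¬D} ∪ {¬D}
   apply at c: ¬D⊑C
   open: L(c) ⊇ {B, C, ¬D, ∀r.C} — c ∉ D possible
5. Entailed for c: {B, C}

{B, C}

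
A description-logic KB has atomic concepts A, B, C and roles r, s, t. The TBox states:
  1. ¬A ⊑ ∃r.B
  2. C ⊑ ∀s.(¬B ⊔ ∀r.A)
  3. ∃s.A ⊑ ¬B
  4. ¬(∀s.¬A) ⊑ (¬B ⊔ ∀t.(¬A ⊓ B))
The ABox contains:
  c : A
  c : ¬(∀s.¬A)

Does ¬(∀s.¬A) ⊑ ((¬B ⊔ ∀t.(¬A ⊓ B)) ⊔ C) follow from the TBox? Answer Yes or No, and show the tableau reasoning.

Yes

1. ¬(∀s.¬A) ⊑ ((¬B ⊔ ∀t.(¬A ⊓ B)) ⊔ C)  ⇔  (∃s.A ⊓ ((B ⊓ ∃t.(A ⊔ ¬B)) ⊓ ¬C)) unsat w.r.t. T
   all branches close; clash {B, ¬B} at x₀
2. Hence ¬(∀s.¬A) ⊑ ((¬B ⊔ ∀t.(¬A ⊓ B)) ⊔ C): entailed.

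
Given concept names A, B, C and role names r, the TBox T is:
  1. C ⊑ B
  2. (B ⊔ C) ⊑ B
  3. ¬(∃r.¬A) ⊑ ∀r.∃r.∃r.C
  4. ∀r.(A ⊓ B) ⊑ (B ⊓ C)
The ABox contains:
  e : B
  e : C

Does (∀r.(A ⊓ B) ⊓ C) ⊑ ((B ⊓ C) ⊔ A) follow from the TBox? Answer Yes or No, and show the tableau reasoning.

1. (∀r.(A ⊓ B) ⊓ C) ⊑ ((B ⊓ C) ⊔ A)  ⇔  ((∀r.(A ⊓ B) ⊓ C) ⊓ ((¬B ⊔ ¬C) ⊓ ¬A)) unsat w.r.t. T
   all branches close; clash {C, ¬C} at x₀
2. Hence (∀r.(A ⊓ B) ⊓ C) ⊑ ((B ⊓ C) ⊔ A): entailed.

Yes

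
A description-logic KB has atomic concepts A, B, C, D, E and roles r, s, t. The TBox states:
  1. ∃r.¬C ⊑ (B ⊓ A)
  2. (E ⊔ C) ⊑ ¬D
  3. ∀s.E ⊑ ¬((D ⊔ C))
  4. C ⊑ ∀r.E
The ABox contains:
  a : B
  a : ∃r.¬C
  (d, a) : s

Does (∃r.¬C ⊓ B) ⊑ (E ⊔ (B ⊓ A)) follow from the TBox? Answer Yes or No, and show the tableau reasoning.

1. (∃r.¬C ⊓ B) ⊑ (E ⊔ (B ⊓ A))  ⇔  ((∃r.¬C ⊓ B) ⊓ (¬E ⊓ (¬B ⊔ ¬A))) unsat w.r.t. T
   all branches close; clash {A, ¬A} at x₀
2. Hence (∃r.¬C ⊓ B) ⊑ (E ⊔ (B ⊓ A)): entailed.

Yes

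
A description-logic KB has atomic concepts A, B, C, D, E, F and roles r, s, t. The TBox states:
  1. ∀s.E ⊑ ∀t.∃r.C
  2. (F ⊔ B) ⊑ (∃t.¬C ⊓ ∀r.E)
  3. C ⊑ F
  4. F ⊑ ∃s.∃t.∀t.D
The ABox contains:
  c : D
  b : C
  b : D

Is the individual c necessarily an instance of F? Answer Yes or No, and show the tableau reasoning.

1. c : F?  L(c) = {D} ∪ {¬F}
   open: L(c) ⊇ {D, ¬B, ¬C, ¬F, ∃s.¬E} (+ ∃-successors) — c ∉ F possible
2. Hence c : F: not entailed.

No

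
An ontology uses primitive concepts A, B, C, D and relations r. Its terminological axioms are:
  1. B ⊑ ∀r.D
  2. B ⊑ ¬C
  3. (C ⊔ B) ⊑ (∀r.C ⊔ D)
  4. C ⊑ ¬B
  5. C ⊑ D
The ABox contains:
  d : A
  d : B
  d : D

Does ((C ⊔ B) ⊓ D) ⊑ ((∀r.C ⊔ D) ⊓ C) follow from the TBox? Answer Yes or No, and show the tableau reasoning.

1. ((C ⊔ B) ⊓ D) ⊑ ((∀r.C ⊔ D) ⊓ C)  ⇔  (((C ⊔ B) ⊓ D) ⊓ ((∃r.¬C ⊓ ¬D) ⊔ ¬C)) unsat w.r.t. T
   apply at x₀: (C ⊔ B)⊑(∀r.C ⊔ D)
   open: L(x₀) ⊇ {B, D, ¬C, ∀r.D}
2. Hence ((C ⊔ B) ⊓ D) ⊑ ((∀r.C ⊔ D) ⊓ C): not entailed.

No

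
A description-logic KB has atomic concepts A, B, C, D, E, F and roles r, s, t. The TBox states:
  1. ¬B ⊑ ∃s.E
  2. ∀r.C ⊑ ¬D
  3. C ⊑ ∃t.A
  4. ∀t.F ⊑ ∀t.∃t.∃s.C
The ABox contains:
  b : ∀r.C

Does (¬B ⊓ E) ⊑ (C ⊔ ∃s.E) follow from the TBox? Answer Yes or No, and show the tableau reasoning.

1. (¬B ⊓ E) ⊑ (C ⊔ ∃s.E)  ⇔  ((¬B ⊓ E) ⊓ (¬C ⊓ ∀s.¬E)) unsat w.r.t. T
   all branches close; clash {E, ¬E} at an ∃-successor
2. Hence (¬B ⊓ E) ⊑ (C ⊔ ∃s.E): entailed.

Yes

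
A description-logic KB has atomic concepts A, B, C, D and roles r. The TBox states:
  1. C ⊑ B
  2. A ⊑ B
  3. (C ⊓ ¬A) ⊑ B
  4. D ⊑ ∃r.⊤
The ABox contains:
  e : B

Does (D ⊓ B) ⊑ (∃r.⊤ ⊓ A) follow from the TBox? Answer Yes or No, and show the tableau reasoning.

No

1. (D ⊓ B) ⊑ (∃r.⊤ ⊓ A)  ⇔  ((D ⊓ B) ⊓ (∀r.⊥ ⊔ ¬A)) unsat w.r.t. T
   apply at x₀: D⊑∃r.⊤
   open: L(x₀) ⊇ {B, D, ¬A, ∃r.⊤} (+ ∃-successors)
2. Hence (D ⊓ B) ⊑ (∃r.⊤ ⊓ A): not entailed.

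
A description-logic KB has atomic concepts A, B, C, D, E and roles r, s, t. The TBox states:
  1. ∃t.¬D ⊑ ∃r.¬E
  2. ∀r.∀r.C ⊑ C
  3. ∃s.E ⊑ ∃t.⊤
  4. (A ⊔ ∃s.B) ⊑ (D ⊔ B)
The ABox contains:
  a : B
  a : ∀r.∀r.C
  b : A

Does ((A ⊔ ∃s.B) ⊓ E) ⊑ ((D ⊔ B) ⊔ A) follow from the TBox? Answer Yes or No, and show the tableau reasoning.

Yes

1. ((A ⊔ ∃s.B) ⊓ E) ⊑ ((D ⊔ B) ⊔ A)  ⇔  (((A ⊔ ∃s.B) ⊓ E) ⊓ ((¬D ⊓ ¬B) ⊓ ¬A)) unsat w.r.t. T
   all branches close; clash {B, ¬B} at x₀
2. Hence ((A ⊔ ∃s.B) ⊓ E) ⊑ ((D ⊔ B) ⊔ A): entailed.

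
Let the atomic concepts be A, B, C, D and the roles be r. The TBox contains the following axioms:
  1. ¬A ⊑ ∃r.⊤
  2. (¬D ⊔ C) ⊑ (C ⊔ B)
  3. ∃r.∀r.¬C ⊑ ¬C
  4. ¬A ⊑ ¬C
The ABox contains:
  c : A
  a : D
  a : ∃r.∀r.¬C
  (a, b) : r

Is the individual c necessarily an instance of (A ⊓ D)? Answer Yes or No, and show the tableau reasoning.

1. c : (A ⊓ D)?  L(c) = {A} ∪ {(¬A ⊔ ¬D)}
   open: L(c) ⊇ {A, C, ¬D, ∀r.∃r.C} — c ∉ (A ⊓ D) possible
2. Hence c : (A ⊓ D): not entailed.

No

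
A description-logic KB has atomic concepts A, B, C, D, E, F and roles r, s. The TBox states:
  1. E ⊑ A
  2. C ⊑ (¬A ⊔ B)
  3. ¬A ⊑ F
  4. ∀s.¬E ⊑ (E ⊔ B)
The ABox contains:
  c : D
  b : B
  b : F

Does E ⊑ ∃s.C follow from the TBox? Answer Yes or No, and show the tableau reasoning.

1. E ⊑ ∃s.C  ⇔  (E ⊓ ∀s.¬C) unsat w.r.t. T
   apply at x₀: E⊑A
   open: L(x₀) ⊇ {A, E, ¬C, ∀s.¬C, ∃s.E} (+ ∃-successors)
2. Hence E ⊑ ∃s.C: not entailed.

No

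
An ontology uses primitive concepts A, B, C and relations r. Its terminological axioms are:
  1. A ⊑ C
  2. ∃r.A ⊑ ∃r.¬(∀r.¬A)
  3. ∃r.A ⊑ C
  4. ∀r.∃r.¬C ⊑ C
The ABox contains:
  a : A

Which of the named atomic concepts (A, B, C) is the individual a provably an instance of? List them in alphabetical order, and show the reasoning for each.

1. a : A?  L(a) = {A} ∪ {¬A}
   clash {A, ¬A} at a — a ∈ A
2. a : B?  L(a) = {A} ∪ {¬B}
   apply at a: A⊑C
   open: L(a) ⊇ {A, C, ¬B, ∀r.¬A} — a ∉ B possible
3. a : C?  L(a) = {A} ∪ {¬C}
   clash {C, ¬C} at a — a ∈ C
4. Entailed for a: {A, C}

{A, C}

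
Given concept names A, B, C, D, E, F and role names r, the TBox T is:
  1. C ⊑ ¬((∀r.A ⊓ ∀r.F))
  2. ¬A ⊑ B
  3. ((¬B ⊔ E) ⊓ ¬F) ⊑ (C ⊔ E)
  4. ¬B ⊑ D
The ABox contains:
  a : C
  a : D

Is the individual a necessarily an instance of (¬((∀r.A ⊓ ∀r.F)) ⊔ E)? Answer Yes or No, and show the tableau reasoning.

1. a : (¬((∀r.A ⊓ ∀r.F)) ⊔ E)?  L(a) = {C, D} ∪ {((∀r.A ⊓ ∀r.F) ⊓ ¬E)}
   clash {F, ¬F} at an ∃-successor — a ∈ (¬((∀r.A ⊓ ∀r.F)) ⊔ E)
2. Hence a : (¬((∀r.A ⊓ ∀r.F)) ⊔ E): entailed.

Yes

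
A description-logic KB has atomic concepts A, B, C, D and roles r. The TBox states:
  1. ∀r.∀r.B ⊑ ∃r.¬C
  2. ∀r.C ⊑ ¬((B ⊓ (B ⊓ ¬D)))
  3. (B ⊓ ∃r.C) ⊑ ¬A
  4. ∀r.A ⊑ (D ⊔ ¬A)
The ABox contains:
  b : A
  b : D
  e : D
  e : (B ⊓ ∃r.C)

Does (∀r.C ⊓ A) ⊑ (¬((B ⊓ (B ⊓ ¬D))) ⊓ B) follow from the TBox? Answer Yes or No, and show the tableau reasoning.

No

1. (∀r.C ⊓ A) ⊑ (¬((B ⊓ (B ⊓ ¬D))) ⊓ B)  ⇔  ((∀r.C ⊓ A) ⊓ ((B ⊓ (B ⊓ ¬D)) ⊔ ¬B)) unsat w.r.t. T
   apply at x₀: ∀r.C⊑¬((B ⊓ (B ⊓ ¬D)))
   open: L(x₀) ⊇ {A, ¬B, ∀r.C, ∃r.¬A, ∃r.∃r.¬B} (+ ∃-successors)
2. Hence (∀r.C ⊓ A) ⊑ (¬((B ⊓ (B ⊓ ¬D))) ⊓ B): not entailed.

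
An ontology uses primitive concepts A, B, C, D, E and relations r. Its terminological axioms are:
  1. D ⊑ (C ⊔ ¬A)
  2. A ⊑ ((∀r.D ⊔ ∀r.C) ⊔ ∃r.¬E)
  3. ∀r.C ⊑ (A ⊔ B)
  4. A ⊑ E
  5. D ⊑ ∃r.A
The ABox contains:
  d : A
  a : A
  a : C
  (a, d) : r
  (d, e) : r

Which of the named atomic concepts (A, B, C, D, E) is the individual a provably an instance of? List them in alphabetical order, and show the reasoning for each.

1. a : A?  L(a) = {A, C} ∪ {¬A}
   clash {A, ¬A} at a — a ∈ A
2. a : B?  L(a) = {A, C} ∪ {¬B}
   apply at a: A⊑((∀r.D ⊔ ∀r.C) ⊔ ∃r.¬E); A⊑E
   open: L(a) ⊇ {A, C, E, ¬B, ¬D, …} (+ ∃-successors) — a ∉ B possible
3. a : C?  L(a) = {A, C} ∪ {¬C}
   clash {C, ¬C} at a — a ∈ C
4. a : D?  L(a) = {A, C} ∪ {¬D}
   apply at a: A⊑((∀r.D ⊔ ∀r.C) ⊔ ∃r.¬E); A⊑E
   open: L(a) ⊇ {A, C, E, ¬D, ∀r.D, …} (+ ∃-successors) — a ∉ D possible
5. a : E?  L(a) = {A, C} ∪ {¬E}
   clash {E, ¬E} at a — a ∈ E
6. Entailed for a: {A, C, E}

{A, C, E}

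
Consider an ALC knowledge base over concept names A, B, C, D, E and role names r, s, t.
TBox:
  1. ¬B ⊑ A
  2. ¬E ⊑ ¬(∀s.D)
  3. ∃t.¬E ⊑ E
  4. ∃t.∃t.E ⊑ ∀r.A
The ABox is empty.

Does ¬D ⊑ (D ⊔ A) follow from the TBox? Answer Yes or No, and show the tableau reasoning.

1. ¬D ⊑ (D ⊔ A)  ⇔  (¬D ⊓ (¬D ⊓ ¬A)) unsat w.r.t. T
   open: L(x₀) ⊇ {B, E, ¬A, ¬D, ∀t.E, …}
2. Hence ¬D ⊑ (D ⊔ A): not entailed.

No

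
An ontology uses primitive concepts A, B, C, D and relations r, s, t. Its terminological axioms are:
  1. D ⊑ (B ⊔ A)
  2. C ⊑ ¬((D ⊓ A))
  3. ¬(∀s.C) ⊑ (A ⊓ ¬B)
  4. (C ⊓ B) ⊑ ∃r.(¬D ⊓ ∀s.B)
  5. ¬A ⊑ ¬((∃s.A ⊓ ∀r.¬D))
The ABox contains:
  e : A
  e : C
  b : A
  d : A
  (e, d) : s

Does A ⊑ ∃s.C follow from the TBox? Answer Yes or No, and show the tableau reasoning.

No

1. A ⊑ ∃s.C  ⇔  (A ⊓ ∀s.¬C) unsat w.r.t. T
   open: L(x₀) ⊇ {A, ¬C, ¬D, ∀s.C, ∀s.¬C}
2. Hence A ⊑ ∃s.C: not entailed.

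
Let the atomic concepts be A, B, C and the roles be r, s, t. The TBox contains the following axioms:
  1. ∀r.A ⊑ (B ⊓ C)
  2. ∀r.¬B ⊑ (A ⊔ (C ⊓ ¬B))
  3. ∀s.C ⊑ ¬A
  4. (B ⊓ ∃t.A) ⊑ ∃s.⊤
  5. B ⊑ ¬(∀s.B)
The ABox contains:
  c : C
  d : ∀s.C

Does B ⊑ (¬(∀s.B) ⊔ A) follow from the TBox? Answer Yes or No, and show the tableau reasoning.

Yes

1. B ⊑ (¬(∀s.B) ⊔ A)  ⇔  (B ⊓ (∀s.B ⊓ ¬A)) unsat w.r.t. T
   all branches close; clash {B, ¬B} at x₀
2. Hence B ⊑ (¬(∀s.B) ⊔ A): entailed.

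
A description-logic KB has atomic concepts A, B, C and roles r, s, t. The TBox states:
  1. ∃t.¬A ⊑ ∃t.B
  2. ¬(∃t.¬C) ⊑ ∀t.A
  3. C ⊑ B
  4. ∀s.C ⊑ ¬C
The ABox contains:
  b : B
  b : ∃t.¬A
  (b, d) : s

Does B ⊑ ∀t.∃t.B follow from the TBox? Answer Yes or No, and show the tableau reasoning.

1. B ⊑ ∀t.∃t.B  ⇔  (B ⊓ ∃t.∀t.¬B) unsat w.r.t. T
   open: L(x₀) ⊇ {B, ∀t.A, ∃s.¬C, ∃t.∀t.¬B} (+ ∃-successors)
2. Hence B ⊑ ∀t.∃t.B: not entailed.

No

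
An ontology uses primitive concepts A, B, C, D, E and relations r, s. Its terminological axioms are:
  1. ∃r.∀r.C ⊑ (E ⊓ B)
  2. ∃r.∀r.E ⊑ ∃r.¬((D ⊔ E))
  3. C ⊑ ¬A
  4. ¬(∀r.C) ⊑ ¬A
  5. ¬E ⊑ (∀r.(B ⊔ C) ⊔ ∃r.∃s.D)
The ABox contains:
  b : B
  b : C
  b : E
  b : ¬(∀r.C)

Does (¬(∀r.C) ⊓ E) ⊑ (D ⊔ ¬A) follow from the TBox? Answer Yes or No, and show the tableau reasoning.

Yes

1. (¬(∀r.C) ⊓ E) ⊑ (D ⊔ ¬A)  ⇔  ((∃r.¬C ⊓ E) ⊓ (¬D ⊓ A)) unsat w.r.t. T
   all branches close; clash {A, ¬A} at x₀
2. Hence (¬(∀r.C) ⊓ E) ⊑ (D ⊔ ¬A): entailed.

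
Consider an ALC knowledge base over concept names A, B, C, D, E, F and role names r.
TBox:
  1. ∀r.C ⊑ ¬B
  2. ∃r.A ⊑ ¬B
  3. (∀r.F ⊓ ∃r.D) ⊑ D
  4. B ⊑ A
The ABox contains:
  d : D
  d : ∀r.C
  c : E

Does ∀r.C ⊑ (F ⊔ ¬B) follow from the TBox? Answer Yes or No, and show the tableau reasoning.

1. ∀r.C ⊑ (F ⊔ ¬B)  ⇔  (∀r.C ⊓ (¬F ⊓ B)) unsat w.r.t. T
   all branches close; clash {B, ¬B} at x₀
2. Hence ∀r.C ⊑ (F ⊔ ¬B): entailed.

Yes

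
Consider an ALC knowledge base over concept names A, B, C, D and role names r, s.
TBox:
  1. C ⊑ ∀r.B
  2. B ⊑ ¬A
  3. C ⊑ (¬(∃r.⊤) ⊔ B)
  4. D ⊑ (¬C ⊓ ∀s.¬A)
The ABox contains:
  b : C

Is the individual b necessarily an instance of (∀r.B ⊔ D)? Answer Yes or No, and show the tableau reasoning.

1. b : (∀r.B ⊔ D)?  L(b) = {C} ∪ {(∃r.¬B ⊓ ¬D)}
   clash {B, ¬B} at an ∃-successor — b ∈ (∀r.B ⊔ D)
2. Hence b : (∀r.B ⊔ D): entailed.

Yes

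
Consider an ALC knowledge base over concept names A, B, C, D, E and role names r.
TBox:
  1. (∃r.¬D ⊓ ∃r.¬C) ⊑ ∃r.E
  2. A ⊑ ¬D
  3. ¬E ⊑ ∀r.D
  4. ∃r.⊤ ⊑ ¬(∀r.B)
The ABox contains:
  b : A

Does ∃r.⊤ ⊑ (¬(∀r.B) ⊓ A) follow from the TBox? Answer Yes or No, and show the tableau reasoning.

No

1. ∃r.⊤ ⊑ (¬(∀r.B) ⊓ A)  ⇔  (∃r.⊤ ⊓ (∀r.B ⊔ ¬A)) unsat w.r.t. T
   apply at x₀: ∃r.⊤⊑¬(∀r.B)
   open: L(x₀) ⊇ {E, ¬A, ∀r.D, ∃r.¬B, ∃r.⊤} (+ ∃-successors)
2. Hence ∃r.⊤ ⊑ (¬(∀r.B) ⊓ A): not entailed.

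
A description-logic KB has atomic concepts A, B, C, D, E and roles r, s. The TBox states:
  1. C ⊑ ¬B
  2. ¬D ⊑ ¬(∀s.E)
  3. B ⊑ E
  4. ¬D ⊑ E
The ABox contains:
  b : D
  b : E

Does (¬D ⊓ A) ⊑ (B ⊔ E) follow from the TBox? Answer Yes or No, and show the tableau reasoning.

1. (¬D ⊓ A) ⊑ (B ⊔ E)  ⇔  ((¬D ⊓ A) ⊓ (¬B ⊓ ¬E)) unsat w.r.t. T
   all branches close; clash {E, ¬E} at x₀
2. Hence (¬D ⊓ A) ⊑ (B ⊔ E): entailed.

Yes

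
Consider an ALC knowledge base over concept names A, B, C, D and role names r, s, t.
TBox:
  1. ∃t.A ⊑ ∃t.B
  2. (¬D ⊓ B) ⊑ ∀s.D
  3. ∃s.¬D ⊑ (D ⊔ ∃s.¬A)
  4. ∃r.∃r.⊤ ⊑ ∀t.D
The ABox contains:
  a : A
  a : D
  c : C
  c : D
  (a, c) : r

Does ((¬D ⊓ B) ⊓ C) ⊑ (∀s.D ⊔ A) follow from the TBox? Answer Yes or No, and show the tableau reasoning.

1. ((¬D ⊓ B) ⊓ C) ⊑ (∀s.D ⊔ A)  ⇔  (((¬D ⊓ B) ⊓ C) ⊓ (∃s.¬D ⊓ ¬A)) unsat w.r.t. T
   all branches close; clash {D, ¬D} at an ∃-successor
2. Hence ((¬D ⊓ B) ⊓ C) ⊑ (∀s.D ⊔ A): entailed.

Yes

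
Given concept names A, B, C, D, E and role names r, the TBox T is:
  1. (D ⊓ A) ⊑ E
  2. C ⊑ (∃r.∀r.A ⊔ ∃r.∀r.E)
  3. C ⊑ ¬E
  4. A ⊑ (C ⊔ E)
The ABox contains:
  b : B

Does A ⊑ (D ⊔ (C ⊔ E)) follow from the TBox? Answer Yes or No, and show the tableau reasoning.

Yes

1. A ⊑ (D ⊔ (C ⊔ E))  ⇔  (A ⊓ (¬D ⊓ (¬C ⊓ ¬E))) unsat w.r.t. T
   all branches close; clash {E, ¬E} at x₀
2. Hence A ⊑ (D ⊔ (C ⊔ E)): entailed.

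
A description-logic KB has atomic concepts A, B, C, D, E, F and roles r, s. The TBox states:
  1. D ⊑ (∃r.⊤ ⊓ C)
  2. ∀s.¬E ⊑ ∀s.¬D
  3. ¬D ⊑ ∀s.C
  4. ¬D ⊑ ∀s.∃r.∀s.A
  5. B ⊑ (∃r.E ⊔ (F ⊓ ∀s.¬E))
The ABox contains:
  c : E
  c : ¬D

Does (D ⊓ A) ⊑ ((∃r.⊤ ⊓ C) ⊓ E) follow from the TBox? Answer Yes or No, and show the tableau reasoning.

No

1. (D ⊓ A) ⊑ ((∃r.⊤ ⊓ C) ⊓ E)  ⇔  ((D ⊓ A) ⊓ ((∀r.⊥ ⊔ ¬C) ⊔ ¬E)) unsat w.r.t. T
   apply at x₀: D⊑(∃r.⊤ ⊓ C)
   open: L(x₀) ⊇ {A, C, D, ¬B, ¬E, …} (+ ∃-successors)
2. Hence (D ⊓ A) ⊑ ((∃r.⊤ ⊓ C) ⊓ E): not entailed.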